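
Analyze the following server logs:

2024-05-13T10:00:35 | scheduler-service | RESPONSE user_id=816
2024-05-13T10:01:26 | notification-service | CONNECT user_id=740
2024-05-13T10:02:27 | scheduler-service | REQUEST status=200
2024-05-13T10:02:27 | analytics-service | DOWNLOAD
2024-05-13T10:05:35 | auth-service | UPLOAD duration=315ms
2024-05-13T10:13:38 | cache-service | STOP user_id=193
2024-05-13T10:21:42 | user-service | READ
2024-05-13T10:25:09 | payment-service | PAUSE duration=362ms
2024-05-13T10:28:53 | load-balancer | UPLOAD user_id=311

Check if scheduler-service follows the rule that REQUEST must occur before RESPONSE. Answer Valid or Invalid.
Invalid

To validate ordering:

1. Required order: REQUEST → RESPONSE
2. Rule: REQUEST must occur before RESPONSE
3. Check actual order of events for scheduler-service
4. Result: Invalid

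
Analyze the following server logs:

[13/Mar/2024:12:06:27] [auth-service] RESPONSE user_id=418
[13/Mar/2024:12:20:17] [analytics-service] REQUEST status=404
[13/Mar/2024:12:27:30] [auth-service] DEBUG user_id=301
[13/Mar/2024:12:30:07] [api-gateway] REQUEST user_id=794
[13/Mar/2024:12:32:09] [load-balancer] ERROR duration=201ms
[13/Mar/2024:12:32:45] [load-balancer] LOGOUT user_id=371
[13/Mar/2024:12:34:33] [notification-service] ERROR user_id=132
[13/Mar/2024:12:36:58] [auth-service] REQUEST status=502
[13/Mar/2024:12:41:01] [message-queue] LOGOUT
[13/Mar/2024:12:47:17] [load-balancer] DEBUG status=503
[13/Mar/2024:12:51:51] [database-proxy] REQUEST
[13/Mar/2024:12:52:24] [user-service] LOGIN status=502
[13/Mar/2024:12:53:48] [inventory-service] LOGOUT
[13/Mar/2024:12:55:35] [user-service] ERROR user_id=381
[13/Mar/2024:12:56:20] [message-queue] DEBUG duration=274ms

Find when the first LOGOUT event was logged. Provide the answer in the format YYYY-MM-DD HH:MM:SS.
2024-03-13 12:32:45

To find the first event:

1. Filter for all LOGOUT events
2. Sort by timestamp
3. Select the first one
4. Timestamp: 2024-03-13 12:32:45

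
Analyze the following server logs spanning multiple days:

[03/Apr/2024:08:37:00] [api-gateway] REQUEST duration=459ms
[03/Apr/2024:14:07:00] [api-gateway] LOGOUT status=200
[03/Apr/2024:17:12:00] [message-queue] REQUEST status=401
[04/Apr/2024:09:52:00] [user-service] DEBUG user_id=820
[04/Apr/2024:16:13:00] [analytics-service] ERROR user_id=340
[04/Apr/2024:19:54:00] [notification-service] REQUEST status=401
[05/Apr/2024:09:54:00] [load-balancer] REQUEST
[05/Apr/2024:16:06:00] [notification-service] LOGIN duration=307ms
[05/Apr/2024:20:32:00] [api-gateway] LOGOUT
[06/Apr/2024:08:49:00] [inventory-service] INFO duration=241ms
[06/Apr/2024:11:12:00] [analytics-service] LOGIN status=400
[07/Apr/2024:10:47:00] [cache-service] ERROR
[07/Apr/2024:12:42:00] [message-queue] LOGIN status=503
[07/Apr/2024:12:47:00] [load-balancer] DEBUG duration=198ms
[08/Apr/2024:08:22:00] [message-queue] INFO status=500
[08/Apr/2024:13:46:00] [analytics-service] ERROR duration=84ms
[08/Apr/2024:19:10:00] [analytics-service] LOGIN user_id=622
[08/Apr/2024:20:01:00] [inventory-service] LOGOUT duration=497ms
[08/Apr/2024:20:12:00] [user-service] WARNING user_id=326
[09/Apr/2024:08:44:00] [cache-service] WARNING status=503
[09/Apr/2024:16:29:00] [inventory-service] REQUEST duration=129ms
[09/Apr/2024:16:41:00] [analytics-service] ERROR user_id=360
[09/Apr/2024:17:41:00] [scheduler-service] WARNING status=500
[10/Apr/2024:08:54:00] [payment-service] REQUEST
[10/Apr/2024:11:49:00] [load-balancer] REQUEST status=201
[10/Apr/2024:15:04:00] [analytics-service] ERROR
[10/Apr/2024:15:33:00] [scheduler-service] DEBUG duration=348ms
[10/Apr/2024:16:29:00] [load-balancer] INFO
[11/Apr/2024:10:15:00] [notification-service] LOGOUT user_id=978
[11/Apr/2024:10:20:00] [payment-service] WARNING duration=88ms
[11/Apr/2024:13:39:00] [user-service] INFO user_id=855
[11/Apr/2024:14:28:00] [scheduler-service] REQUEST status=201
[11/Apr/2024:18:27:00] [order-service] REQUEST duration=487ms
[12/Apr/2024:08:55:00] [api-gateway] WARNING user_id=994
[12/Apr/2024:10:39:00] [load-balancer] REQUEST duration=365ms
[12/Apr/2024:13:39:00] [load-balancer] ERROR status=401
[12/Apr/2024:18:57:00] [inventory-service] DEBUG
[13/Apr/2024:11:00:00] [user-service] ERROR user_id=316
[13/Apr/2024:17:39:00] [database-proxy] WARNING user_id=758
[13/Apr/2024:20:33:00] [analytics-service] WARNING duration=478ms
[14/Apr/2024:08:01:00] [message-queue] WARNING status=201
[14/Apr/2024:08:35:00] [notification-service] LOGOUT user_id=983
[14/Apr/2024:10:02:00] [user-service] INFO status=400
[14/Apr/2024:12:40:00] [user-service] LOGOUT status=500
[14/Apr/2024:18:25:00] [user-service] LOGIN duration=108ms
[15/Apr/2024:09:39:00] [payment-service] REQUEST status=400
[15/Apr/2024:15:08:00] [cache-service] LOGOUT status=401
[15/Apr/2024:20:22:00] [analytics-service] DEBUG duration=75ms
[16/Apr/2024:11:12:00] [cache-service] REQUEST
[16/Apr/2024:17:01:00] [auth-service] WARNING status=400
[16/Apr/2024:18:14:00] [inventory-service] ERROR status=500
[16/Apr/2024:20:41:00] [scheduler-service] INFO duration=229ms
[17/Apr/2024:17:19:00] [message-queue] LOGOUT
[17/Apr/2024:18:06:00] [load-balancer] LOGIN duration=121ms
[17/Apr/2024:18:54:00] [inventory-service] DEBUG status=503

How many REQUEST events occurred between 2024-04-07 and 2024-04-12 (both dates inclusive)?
6

To filter by date range:

1. Date range: 2024-04-07 through 2024-04-12, both dates inclusive
2. Filter for REQUEST events whose date falls in this range
3. Count matching events: 6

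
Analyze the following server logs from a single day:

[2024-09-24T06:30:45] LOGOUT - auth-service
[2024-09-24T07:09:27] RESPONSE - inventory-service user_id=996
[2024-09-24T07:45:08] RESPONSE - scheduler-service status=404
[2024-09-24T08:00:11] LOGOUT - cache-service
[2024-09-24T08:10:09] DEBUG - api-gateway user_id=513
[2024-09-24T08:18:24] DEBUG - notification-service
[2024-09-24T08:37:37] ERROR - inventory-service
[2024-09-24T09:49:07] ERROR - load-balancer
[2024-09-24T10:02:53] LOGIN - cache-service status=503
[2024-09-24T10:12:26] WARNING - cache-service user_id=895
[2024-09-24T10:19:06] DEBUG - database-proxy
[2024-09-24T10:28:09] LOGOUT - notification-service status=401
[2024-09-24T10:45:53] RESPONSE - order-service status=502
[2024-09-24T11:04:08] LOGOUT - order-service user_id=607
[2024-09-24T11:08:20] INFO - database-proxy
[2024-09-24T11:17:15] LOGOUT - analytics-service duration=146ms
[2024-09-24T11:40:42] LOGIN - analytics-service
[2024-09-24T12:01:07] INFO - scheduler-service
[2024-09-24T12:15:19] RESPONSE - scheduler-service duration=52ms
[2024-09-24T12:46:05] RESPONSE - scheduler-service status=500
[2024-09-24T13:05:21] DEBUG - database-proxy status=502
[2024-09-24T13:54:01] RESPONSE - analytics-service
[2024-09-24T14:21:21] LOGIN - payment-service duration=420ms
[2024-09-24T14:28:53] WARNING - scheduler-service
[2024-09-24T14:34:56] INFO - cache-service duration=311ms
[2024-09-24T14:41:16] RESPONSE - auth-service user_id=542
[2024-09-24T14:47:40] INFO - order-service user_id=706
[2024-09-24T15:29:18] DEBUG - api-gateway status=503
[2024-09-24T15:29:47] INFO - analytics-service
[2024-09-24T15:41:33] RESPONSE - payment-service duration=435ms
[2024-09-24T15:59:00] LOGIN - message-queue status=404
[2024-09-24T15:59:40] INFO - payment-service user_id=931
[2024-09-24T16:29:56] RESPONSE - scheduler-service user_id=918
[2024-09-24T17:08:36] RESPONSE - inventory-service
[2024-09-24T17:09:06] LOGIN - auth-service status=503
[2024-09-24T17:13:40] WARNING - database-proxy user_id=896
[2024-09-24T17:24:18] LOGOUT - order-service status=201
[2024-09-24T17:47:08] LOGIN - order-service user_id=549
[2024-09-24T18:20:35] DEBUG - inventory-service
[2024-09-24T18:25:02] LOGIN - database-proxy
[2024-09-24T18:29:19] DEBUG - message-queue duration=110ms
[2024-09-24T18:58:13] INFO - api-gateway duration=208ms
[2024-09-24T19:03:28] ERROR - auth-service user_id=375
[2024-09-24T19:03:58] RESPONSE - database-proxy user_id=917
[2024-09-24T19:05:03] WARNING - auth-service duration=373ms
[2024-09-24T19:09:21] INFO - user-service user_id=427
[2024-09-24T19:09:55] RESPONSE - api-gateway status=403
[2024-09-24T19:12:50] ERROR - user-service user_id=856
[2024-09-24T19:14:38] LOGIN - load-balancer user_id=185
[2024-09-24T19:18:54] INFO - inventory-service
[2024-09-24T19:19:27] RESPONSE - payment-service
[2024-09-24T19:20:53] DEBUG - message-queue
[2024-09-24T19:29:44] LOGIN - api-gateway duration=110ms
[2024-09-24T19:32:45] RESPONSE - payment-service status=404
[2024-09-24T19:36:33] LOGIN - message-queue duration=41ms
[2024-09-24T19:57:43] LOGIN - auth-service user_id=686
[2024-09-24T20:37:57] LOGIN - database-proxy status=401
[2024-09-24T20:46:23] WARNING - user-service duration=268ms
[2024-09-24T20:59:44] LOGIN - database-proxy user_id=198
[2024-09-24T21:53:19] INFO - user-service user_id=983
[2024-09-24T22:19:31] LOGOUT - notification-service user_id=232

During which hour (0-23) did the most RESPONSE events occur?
19

To find the peak hour:

1. Group all RESPONSE events by hour
2. Count events in each hour
3. Find hour with maximum count
4. Peak hour: 19 (with 4 events)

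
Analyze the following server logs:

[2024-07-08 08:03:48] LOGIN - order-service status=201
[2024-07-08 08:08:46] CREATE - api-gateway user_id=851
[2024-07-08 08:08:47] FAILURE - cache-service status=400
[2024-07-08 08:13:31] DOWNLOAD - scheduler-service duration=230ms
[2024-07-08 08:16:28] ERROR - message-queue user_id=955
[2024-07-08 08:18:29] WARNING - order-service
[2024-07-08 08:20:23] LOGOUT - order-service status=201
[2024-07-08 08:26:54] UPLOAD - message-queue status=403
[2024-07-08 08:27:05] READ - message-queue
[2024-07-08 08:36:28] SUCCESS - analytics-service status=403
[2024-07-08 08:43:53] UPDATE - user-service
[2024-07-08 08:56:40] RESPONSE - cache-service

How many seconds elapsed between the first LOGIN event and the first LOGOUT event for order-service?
995

To find the time between events:

1. Locate the first LOGIN event for order-service: 2024-07-08 08:03:48
2. Locate the first LOGOUT event for order-service: 2024-07-08 08:20:23
3. Calculate the difference: 2024-07-08 08:20:23 - 2024-07-08 08:03:48 = 995 seconds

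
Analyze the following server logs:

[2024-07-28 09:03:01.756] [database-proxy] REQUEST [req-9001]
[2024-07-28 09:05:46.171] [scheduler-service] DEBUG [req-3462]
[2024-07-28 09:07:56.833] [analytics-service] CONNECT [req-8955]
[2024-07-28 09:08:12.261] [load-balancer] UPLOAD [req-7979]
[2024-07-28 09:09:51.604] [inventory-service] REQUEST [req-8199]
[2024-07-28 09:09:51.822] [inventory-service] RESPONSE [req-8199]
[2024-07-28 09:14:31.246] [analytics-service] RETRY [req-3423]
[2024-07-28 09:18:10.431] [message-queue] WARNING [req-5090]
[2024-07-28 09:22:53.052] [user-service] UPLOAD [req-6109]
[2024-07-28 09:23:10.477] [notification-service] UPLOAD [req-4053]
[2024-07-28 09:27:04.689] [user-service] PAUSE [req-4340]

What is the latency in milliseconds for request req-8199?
218

To calculate latency:

1. Find REQUEST with id req-8199: 2024-07-28 09:09:51.604
2. Find RESPONSE with id req-8199: 2024-07-28 09:09:51.822
3. Latency: 2024-07-28 09:09:51.822 - 2024-07-28 09:09:51.604 = 218ms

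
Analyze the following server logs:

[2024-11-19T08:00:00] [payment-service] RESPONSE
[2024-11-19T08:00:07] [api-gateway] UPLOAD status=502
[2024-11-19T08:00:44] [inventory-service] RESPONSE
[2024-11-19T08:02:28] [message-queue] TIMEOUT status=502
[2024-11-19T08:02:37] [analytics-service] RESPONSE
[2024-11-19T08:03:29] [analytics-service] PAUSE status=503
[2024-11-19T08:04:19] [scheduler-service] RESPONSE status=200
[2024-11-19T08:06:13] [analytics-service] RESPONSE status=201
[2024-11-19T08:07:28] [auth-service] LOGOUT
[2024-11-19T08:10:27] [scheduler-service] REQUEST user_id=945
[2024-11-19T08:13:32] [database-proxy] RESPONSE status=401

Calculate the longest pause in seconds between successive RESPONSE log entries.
439

To find the longest gap:

1. Extract all RESPONSE events in chronological order
2. Calculate time differences between consecutive events
3. Find the maximum difference
4. Longest gap: 439 seconds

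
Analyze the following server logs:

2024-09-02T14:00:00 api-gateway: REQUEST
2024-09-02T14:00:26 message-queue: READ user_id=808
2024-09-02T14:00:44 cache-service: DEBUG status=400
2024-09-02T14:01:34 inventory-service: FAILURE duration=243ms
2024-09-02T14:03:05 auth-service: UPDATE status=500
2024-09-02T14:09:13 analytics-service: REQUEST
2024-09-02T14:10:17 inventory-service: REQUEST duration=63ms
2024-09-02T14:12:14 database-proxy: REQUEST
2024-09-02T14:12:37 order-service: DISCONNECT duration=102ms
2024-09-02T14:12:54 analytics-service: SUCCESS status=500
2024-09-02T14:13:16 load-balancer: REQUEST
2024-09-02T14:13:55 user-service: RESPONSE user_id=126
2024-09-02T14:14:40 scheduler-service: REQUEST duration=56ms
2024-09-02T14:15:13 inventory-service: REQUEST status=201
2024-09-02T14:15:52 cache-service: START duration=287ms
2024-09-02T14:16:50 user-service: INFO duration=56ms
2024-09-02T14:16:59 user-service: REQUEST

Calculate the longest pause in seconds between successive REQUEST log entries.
553

To find the longest gap:

1. Extract all REQUEST events in chronological order
2. Calculate time differences between consecutive events
3. Find the maximum difference
4. Longest gap: 553 seconds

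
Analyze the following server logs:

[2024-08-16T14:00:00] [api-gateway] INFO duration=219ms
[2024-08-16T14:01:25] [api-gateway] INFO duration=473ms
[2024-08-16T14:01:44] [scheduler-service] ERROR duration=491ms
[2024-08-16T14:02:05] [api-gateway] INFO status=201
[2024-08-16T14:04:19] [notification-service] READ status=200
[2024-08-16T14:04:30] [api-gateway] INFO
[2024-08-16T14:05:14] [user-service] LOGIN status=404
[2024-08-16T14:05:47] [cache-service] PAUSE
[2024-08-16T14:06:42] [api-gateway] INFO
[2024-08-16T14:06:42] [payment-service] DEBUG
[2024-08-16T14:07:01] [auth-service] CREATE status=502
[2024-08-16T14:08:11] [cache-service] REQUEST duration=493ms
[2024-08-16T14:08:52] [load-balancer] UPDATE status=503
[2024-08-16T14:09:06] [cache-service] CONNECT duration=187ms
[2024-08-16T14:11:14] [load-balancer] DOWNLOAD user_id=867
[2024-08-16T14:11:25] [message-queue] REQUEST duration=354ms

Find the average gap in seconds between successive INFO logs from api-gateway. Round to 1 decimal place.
100.5

To calculate average interval:

1. Find all INFO events for api-gateway in order
2. Calculate time gaps between consecutive events
3. Compute mean of gaps: 402 / 4 = 100.5 seconds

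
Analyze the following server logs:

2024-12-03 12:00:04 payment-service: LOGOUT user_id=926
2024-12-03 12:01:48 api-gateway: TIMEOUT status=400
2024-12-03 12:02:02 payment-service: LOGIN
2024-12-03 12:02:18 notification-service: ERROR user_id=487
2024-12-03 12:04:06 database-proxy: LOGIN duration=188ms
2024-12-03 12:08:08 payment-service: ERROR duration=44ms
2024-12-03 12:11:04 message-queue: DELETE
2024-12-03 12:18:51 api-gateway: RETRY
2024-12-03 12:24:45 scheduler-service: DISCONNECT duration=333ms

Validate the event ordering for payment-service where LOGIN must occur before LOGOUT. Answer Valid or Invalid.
Invalid

To validate ordering:

1. Required order: LOGIN → LOGOUT
2. Rule: LOGIN must occur before LOGOUT
3. Check actual order of events for payment-service
4. Result: Invalid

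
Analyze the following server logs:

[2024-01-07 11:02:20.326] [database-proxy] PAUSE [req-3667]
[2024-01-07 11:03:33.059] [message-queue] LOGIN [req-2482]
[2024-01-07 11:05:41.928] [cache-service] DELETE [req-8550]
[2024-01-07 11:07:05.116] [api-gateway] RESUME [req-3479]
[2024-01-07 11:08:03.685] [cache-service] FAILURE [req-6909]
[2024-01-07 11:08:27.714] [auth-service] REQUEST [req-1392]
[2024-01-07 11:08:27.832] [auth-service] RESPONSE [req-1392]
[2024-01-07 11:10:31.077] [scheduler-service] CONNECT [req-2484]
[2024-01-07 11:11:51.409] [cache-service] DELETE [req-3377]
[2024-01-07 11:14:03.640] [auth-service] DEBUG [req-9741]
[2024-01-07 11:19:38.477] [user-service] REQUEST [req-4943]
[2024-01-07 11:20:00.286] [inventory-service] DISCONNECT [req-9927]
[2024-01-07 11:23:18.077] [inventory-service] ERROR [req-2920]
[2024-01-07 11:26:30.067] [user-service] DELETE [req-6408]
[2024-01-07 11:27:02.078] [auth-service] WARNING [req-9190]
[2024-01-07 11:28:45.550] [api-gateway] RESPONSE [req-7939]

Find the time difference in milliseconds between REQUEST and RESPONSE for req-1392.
118

To calculate latency:

1. Find REQUEST with id req-1392: 2024-01-07 11:08:27.714
2. Find RESPONSE with id req-1392: 2024-01-07 11:08:27.832
3. Latency: 2024-01-07 11:08:27.832 - 2024-01-07 11:08:27.714 = 118ms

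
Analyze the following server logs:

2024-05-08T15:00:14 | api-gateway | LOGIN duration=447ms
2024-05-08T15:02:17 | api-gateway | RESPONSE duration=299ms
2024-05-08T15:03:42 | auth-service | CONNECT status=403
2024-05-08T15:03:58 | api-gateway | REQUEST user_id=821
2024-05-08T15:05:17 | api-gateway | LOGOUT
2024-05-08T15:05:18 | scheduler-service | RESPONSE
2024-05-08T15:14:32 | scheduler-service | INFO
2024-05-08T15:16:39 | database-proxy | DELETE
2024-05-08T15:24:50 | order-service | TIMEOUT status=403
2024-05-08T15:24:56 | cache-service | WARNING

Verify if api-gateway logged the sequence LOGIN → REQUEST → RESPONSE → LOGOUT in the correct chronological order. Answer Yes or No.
No

To verify sequence order:

1. Find all events in sequence LOGIN → REQUEST → RESPONSE → LOGOUT for api-gateway
2. Extract their timestamps
3. Check if timestamps are in ascending order
4. Result: No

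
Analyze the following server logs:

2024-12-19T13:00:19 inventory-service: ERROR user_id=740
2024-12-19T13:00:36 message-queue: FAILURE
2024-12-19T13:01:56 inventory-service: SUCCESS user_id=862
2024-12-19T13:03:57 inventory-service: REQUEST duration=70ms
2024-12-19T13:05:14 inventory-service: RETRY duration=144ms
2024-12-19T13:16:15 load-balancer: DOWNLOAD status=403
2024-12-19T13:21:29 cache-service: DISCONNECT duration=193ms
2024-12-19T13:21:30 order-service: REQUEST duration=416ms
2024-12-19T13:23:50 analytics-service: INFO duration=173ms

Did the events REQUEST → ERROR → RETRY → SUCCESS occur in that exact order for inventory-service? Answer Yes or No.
No

To verify sequence order:

1. Find all events in sequence REQUEST → ERROR → RETRY → SUCCESS for inventory-service
2. Extract their timestamps
3. Check if timestamps are in ascending order
4. Result: No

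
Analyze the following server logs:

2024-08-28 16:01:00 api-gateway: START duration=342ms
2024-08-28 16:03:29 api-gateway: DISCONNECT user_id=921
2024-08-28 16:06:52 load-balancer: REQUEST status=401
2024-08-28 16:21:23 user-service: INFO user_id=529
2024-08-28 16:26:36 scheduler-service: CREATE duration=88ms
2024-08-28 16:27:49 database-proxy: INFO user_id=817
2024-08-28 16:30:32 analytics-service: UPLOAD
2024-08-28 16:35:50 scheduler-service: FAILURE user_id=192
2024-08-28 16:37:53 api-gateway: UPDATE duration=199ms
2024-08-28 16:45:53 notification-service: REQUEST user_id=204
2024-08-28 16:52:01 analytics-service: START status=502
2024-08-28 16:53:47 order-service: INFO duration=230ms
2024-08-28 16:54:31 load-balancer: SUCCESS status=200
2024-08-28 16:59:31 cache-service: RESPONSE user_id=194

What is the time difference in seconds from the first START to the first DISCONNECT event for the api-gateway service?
149

To find the time between events:

1. Locate the first START event for api-gateway: 2024-08-28 16:01:00
2. Locate the first DISCONNECT event for api-gateway: 2024-08-28 16:03:29
3. Calculate the difference: 2024-08-28 16:03:29 - 2024-08-28 16:01:00 = 149 seconds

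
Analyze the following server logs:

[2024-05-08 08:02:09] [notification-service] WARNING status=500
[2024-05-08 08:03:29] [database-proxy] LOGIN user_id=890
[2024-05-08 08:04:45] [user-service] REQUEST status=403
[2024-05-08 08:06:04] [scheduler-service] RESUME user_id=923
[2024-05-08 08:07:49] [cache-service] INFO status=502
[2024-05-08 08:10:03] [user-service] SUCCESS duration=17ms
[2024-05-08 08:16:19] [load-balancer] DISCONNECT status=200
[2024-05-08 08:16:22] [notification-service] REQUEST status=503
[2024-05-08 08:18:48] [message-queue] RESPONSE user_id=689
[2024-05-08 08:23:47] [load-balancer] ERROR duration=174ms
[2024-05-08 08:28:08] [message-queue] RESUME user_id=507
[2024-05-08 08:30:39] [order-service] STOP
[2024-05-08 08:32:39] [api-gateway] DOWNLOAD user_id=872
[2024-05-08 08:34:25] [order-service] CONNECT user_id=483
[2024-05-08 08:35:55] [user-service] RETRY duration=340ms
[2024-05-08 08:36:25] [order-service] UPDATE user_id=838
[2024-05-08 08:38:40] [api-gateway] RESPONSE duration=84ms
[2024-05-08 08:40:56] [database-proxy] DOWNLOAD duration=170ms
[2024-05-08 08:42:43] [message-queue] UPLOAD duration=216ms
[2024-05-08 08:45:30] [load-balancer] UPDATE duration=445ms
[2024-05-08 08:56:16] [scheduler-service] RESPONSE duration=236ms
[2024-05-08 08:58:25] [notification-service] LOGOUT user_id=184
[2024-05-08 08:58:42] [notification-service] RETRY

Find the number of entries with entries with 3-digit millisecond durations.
6

To find matching entries:

1. Pattern to match: entries with 3-digit millisecond durations
2. Scan each log entry for the pattern
3. Count matches: 6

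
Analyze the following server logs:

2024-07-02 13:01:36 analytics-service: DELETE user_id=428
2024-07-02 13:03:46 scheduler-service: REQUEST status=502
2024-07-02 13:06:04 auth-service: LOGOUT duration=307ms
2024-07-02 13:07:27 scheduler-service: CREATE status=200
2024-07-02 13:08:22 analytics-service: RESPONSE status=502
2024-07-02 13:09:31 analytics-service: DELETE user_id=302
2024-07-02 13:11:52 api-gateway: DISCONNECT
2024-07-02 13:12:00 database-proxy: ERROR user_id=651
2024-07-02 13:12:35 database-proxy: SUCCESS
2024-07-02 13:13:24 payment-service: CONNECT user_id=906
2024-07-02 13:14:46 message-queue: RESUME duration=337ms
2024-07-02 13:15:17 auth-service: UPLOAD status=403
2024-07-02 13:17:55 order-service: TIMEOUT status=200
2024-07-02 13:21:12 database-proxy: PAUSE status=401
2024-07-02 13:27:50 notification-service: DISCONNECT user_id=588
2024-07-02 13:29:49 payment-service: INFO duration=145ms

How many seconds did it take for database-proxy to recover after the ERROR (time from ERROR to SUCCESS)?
35

To calculate recovery time:

1. Find ERROR event for database-proxy: 2024-07-02 13:12:00
2. Find next SUCCESS event for database-proxy: 2024-07-02 13:12:35
3. Recovery time: 2024-07-02 13:12:35 - 2024-07-02 13:12:00 = 35 seconds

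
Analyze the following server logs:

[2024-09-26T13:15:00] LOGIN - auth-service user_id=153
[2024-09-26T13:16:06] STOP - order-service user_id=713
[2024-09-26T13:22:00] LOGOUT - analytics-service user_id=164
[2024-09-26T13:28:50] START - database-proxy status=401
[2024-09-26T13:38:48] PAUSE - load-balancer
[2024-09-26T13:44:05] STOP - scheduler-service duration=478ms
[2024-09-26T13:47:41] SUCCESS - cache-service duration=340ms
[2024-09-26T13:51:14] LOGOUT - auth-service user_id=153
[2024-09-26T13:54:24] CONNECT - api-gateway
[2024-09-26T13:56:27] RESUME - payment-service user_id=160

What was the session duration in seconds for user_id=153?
2174

To calculate session duration:

1. Find LOGIN event for user_id=153: 2024-09-26T13:15:00
2. Find LOGOUT event for user_id=153: 2024-09-26T13:51:14
3. Session duration: 2024-09-26T13:51:14 - 2024-09-26T13:15:00 = 2174 seconds (36 minutes)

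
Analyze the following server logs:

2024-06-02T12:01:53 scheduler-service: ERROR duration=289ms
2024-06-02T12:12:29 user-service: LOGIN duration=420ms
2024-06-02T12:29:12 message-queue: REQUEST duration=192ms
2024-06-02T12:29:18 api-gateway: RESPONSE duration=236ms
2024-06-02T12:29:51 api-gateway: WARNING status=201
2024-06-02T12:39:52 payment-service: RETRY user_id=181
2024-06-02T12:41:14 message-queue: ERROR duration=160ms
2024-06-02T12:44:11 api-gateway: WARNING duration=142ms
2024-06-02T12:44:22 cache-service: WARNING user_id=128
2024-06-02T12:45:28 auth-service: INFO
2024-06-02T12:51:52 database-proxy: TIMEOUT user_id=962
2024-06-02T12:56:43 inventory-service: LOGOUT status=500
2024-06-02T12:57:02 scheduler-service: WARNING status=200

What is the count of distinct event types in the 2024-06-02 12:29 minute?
3

To count unique event types:

1. Filter events in the minute starting at 2024-06-02 12:29
2. Extract event types from matching entries
3. Count unique types: 3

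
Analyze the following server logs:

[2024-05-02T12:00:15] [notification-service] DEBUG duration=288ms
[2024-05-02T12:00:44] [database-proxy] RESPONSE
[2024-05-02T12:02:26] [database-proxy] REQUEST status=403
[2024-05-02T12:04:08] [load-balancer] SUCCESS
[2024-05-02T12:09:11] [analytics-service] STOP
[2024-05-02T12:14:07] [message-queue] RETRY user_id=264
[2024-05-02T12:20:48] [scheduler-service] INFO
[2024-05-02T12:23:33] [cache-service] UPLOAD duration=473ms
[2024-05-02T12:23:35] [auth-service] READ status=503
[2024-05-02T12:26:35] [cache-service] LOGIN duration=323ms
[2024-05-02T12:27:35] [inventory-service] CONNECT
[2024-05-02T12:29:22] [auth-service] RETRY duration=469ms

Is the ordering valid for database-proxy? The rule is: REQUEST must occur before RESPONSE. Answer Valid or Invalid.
Invalid

To validate ordering:

1. Required order: REQUEST → RESPONSE
2. Rule: REQUEST must occur before RESPONSE
3. Check actual order of events for database-proxy
4. Result: Invalid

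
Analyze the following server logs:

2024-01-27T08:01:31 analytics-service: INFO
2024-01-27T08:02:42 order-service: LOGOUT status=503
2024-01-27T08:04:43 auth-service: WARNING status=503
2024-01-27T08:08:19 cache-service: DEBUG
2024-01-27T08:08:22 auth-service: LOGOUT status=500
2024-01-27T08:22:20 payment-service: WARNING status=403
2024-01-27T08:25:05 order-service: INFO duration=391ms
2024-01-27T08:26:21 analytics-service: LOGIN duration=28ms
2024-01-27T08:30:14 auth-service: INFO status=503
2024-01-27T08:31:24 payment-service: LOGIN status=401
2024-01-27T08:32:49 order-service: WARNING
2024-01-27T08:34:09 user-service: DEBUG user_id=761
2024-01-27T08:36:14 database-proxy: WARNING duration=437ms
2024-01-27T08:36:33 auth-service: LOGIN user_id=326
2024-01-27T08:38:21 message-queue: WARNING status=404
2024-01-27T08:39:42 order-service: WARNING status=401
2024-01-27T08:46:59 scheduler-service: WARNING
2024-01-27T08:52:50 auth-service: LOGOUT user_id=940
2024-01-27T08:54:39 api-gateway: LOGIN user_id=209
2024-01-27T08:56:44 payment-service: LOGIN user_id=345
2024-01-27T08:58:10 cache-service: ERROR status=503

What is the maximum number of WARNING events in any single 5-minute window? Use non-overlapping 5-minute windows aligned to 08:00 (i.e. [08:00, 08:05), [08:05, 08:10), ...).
3

To find the burst window:

1. Divide the log period into non-overlapping 5-minute windows starting at 08:00
2. Count WARNING events in each window
3. Find the window with maximum count
4. Maximum events in a window: 3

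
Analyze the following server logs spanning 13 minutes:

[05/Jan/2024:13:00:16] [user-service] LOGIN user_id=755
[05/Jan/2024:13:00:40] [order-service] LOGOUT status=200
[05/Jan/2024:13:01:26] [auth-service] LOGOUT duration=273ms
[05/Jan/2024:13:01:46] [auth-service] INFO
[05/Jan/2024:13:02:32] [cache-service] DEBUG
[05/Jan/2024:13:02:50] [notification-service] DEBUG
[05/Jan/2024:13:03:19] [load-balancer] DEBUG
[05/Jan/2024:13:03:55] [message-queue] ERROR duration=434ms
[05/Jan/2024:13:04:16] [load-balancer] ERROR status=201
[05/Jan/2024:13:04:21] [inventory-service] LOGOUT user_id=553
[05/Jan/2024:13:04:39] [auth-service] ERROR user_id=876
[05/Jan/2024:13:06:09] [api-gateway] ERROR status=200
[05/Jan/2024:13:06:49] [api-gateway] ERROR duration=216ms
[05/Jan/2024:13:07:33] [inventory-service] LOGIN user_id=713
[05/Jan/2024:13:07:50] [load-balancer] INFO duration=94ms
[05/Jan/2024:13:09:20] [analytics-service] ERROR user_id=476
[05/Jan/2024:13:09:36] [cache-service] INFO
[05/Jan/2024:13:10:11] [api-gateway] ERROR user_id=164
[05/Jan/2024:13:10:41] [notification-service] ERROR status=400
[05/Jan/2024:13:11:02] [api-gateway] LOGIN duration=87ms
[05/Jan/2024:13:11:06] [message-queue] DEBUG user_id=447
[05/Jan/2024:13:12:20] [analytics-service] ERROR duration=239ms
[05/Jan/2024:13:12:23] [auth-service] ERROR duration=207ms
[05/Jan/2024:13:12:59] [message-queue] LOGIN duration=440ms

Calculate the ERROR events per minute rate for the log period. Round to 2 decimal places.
0.77

To calculate the rate:

1. Count total ERROR events: 10
2. Total time period: 13 minutes
3. Rate = 10 / 13 = 0.77 events per minute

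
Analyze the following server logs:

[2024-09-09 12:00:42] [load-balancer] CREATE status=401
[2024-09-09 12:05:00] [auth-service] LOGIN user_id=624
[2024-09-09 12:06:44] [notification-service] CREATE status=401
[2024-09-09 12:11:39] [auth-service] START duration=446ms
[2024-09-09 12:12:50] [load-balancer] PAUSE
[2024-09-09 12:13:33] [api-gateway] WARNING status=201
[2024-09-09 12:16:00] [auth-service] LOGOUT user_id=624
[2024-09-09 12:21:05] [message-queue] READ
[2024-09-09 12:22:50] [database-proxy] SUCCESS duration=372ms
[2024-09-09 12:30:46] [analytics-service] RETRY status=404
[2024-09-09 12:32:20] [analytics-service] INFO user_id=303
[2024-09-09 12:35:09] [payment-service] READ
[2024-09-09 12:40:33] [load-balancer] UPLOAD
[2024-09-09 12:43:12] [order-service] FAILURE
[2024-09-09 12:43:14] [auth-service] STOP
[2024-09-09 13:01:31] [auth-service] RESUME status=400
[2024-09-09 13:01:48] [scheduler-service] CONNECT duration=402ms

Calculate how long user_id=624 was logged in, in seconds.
660

To calculate session duration:

1. Find LOGIN event for user_id=624: 2024-09-09 12:05:00
2. Find LOGOUT event for user_id=624: 2024-09-09 12:16:00
3. Session duration: 2024-09-09 12:16:00 - 2024-09-09 12:05:00 = 660 seconds (11 minutes)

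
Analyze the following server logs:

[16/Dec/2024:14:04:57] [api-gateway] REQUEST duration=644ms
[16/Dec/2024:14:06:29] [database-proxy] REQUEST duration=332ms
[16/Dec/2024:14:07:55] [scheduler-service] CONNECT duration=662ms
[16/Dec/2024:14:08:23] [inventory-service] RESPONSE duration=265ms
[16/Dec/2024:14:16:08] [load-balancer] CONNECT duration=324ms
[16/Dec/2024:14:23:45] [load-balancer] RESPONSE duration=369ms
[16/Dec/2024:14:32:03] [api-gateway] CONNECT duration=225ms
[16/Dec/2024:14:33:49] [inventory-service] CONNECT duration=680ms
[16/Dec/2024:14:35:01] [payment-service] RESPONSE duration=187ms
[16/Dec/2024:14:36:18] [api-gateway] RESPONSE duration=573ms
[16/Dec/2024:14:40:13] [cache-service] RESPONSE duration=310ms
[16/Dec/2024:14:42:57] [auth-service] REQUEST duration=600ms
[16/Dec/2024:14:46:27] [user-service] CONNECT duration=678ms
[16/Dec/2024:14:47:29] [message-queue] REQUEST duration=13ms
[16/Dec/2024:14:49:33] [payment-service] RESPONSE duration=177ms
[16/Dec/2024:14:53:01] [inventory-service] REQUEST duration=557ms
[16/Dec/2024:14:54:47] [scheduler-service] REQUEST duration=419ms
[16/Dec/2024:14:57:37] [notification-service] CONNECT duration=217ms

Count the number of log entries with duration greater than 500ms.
7

To count timeouts:

1. Threshold: 500ms
2. Extract duration from each log entry
3. Count entries where duration > 500
4. Timeout count: 7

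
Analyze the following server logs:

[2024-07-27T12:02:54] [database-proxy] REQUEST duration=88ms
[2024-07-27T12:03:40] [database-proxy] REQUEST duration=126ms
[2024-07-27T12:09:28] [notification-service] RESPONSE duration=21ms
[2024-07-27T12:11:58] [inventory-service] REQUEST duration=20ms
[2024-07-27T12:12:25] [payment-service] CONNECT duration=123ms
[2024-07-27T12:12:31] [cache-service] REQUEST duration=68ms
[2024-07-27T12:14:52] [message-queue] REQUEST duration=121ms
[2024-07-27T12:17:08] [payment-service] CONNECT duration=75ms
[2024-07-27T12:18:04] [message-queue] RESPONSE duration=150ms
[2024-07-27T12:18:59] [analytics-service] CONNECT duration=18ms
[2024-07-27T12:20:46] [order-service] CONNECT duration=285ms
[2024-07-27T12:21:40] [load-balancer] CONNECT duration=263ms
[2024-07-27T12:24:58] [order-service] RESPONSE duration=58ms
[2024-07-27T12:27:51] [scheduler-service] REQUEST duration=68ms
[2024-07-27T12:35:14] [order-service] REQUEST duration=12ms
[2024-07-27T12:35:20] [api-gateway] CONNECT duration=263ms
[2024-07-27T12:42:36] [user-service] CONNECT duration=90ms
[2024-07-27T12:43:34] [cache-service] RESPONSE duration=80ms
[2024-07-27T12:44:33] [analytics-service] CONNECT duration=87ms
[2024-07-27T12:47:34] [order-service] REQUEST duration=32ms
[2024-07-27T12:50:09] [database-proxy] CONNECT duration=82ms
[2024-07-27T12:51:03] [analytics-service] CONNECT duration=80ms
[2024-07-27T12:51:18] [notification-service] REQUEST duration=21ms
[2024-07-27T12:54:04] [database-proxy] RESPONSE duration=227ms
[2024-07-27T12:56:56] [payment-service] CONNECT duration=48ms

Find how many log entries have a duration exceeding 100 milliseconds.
8

To count timeouts:

1. Threshold: 100ms
2. Extract duration from each log entry
3. Count entries where duration > 100
4. Timeout count: 8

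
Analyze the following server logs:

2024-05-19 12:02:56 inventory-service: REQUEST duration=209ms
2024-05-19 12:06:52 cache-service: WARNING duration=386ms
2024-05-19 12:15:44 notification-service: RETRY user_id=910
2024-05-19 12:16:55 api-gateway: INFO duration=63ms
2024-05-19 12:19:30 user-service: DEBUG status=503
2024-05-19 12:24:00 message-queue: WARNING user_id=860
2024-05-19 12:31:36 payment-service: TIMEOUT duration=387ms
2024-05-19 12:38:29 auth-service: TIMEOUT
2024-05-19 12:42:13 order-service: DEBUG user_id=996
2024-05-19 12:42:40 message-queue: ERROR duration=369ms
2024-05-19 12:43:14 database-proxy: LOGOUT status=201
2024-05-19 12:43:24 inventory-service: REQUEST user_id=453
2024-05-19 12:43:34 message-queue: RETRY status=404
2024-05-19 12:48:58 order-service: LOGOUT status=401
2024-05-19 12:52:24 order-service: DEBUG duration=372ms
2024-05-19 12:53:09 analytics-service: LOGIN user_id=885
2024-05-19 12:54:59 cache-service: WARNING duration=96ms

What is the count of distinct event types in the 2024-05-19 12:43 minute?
3

To count unique event types:

1. Filter events in the minute starting at 2024-05-19 12:43
2. Extract event types from matching entries
3. Count unique types: 3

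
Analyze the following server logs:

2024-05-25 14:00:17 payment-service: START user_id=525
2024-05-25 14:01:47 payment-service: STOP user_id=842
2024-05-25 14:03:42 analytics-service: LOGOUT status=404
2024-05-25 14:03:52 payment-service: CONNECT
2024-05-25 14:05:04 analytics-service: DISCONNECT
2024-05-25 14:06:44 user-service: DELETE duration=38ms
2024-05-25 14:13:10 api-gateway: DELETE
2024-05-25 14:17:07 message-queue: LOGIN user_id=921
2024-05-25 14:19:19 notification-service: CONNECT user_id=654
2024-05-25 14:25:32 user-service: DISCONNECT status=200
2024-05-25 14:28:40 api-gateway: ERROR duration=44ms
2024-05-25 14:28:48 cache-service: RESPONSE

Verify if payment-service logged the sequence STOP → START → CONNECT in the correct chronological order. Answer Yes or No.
No

To verify sequence order:

1. Find all events in sequence STOP → START → CONNECT for payment-service
2. Extract their timestamps
3. Check if timestamps are in ascending order
4. Result: No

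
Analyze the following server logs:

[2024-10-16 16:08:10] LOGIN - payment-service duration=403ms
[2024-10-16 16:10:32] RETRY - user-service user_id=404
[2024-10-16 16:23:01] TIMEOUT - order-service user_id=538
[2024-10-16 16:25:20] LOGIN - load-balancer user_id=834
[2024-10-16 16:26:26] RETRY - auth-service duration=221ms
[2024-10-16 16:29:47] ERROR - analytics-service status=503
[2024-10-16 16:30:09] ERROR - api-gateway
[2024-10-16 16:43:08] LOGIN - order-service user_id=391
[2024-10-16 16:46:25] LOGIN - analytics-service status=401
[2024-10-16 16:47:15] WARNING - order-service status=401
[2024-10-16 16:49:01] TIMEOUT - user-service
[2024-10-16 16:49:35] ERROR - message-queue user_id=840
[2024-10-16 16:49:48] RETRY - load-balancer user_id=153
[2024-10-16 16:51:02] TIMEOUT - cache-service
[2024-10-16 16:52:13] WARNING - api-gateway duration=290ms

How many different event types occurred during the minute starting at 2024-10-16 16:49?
3

To count unique event types:

1. Filter events in the minute starting at 2024-10-16 16:49
2. Extract event types from matching entries
3. Count unique types: 3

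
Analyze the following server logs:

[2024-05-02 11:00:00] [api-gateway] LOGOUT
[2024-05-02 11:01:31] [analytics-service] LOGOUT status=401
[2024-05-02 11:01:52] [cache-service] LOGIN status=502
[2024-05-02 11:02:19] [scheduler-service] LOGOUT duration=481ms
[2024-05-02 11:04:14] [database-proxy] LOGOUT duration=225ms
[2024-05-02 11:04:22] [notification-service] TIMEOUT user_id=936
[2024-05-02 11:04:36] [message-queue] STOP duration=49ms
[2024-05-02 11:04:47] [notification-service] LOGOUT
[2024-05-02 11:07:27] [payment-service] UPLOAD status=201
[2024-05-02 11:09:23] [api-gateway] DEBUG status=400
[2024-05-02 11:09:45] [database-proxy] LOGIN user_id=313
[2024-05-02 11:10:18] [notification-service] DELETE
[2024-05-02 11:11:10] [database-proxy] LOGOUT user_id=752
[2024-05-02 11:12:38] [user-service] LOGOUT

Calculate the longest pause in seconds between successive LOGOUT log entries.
383

To find the longest gap:

1. Extract all LOGOUT events in chronological order
2. Calculate time differences between consecutive events
3. Find the maximum difference
4. Longest gap: 383 seconds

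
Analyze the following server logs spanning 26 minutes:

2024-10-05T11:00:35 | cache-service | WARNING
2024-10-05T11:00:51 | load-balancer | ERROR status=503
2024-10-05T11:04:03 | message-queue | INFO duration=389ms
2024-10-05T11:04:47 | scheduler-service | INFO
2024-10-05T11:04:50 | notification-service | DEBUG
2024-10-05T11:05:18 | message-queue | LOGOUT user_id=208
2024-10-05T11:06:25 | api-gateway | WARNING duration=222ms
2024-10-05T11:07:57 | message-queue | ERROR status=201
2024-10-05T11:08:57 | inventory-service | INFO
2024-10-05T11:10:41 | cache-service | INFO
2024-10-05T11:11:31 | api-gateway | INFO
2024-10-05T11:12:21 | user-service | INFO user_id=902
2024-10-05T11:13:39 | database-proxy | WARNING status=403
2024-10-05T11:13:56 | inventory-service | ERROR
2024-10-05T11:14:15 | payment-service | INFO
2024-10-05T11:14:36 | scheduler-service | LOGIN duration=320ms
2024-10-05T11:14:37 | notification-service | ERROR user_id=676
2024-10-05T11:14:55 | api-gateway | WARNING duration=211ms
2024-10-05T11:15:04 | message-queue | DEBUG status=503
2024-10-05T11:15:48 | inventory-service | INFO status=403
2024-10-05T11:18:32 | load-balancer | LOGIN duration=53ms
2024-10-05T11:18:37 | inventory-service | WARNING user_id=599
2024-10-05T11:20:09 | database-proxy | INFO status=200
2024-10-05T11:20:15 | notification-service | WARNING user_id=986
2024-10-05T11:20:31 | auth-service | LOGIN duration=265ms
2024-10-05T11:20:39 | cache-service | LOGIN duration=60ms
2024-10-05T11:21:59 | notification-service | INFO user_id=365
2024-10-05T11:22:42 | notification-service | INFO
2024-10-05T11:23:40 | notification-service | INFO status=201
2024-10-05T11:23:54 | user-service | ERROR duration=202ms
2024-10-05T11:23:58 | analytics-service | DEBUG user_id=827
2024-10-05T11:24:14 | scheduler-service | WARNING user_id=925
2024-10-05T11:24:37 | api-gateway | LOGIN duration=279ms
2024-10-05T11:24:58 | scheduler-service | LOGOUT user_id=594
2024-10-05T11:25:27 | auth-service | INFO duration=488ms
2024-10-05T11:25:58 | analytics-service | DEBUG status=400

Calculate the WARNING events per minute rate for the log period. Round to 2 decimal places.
0.27

To calculate the rate:

1. Count total WARNING events: 7
2. Total time period: 26 minutes
3. Rate = 7 / 26 = 0.27 events per minute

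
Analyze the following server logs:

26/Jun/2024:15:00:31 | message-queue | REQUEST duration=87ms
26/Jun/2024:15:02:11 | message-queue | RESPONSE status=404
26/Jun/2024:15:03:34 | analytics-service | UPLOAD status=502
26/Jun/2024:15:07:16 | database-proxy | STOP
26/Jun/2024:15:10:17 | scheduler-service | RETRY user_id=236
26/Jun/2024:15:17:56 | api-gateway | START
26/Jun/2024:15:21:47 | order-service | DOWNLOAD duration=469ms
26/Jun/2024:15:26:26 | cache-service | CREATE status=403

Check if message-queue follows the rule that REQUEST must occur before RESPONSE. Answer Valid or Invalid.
Valid

To validate ordering:

1. Required order: REQUEST → RESPONSE
2. Rule: REQUEST must occur before RESPONSE
3. Check actual order of events for message-queue
4. Result: Valid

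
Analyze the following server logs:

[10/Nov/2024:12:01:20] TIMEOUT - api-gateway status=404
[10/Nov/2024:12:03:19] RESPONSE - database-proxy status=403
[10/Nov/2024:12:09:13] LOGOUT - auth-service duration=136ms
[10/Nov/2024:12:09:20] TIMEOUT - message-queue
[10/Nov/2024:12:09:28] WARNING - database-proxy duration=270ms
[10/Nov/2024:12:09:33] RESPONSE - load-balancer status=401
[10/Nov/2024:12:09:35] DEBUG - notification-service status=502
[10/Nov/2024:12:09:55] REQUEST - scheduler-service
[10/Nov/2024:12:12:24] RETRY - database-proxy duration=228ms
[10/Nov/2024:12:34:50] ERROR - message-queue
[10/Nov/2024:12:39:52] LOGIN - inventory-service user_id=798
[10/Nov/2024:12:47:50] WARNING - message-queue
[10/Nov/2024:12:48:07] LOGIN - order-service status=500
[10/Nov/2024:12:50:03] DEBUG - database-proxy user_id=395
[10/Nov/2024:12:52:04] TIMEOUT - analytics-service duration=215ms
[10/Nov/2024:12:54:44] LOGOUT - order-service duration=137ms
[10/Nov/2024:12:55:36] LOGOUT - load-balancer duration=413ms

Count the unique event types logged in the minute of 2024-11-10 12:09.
6

To count unique event types:

1. Filter events in the minute starting at 2024-11-10 12:09
2. Extract event types from matching entries
3. Count unique types: 6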